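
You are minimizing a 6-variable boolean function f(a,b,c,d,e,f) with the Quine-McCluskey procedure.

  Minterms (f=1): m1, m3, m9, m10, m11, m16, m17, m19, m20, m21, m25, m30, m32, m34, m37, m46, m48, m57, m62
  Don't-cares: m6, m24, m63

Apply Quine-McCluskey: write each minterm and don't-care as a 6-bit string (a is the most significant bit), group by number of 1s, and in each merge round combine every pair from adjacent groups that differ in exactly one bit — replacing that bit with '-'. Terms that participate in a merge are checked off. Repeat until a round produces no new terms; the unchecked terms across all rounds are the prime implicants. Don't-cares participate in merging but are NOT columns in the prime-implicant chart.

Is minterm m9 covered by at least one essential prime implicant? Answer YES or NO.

NO

[col 0] 000001*, 000011*, 000110, 001001*, 001010*, 001011*, 010000*, 010001*, 010011*, 010100*, 010101*, 011000*, 011001*, 011110*, 100000*, 100010*, 100101, 101110*, 110000*, 111001*, 111110*, 111111*
[col 1] -10000, -11001, -11110, 0-0001*, 0-0011*, 0-1001*, 00-001*, 00-011*, 0000-1*, 0010-1*, 00101-, 01-000*, 01-001*, 010-00*, 010-01*, 0100-1*, 01000-*, 01010-*, 01100-*, 1-0000, 1-1110, 1000-0, 11111-
[col 2] 0--001, 0-00-1, 00-0-1, 01-00-, 010-0-
Prime implicants: -10000, -11001, -11110, 0--001, 0-00-1, 00-0-1, 000110, 00101-, 01-00-, 010-0-, 1-0000, 1-1110, 1000-0, 100101, 11111-
PI chart (minterm → PIs covering it):
  1 | 0--001,0-00-1,00-0-1
  3 | 0-00-1,00-0-1
  9 | 0--001,00-0-1
  10 | 00101-  (sole → essential)
  11 | 00-0-1,00101-
  16 | -10000,01-00-,010-0-
  17 | 0--001,0-00-1,01-00-,010-0-
  19 | 0-00-1  (sole → essential)
  20 | 010-0-  (sole → essential)
  21 | 010-0-  (sole → essential)
  25 | -11001,0--001,01-00-
  30 | -11110  (sole → essential)
  32 | 1-0000,1000-0
  34 | 1000-0  (sole → essential)
  37 | 100101  (sole → essential)
  46 | 1-1110  (sole → essential)
  48 | -10000,1-0000
  57 | -11001  (sole → essential)
  62 | -11110,1-1110,11111-
Essential prime implicants: -11001, -11110, 0-00-1, 00101-, 010-0-, 1-1110, 1000-0, 100101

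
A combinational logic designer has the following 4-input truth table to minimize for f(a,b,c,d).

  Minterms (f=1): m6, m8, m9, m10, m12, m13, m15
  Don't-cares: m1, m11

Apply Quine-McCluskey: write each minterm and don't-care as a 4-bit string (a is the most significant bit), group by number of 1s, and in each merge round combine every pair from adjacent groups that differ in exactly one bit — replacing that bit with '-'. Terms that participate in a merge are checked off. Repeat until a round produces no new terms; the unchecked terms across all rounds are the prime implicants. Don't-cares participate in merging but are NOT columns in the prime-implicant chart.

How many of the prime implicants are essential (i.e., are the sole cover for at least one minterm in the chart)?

[col 0] 0001*, 0110, 1000*, 1001*, 1010*, 1011*, 1100*, 1101*, 1111*
[col 1] -001, 1-00*, 1-01*, 1-11*, 10-0*, 10-1*, 100-*, 101-*, 11-1*, 110-*
[col 2] 1--1, 1-0-, 10--
Prime implicants: -001, 0110, 1--1, 1-0-, 10--
PI chart (minterm → PIs covering it):
  6 | 0110  (sole → essential)
  8 | 1-0-,10--
  9 | -001,1--1,1-0-,10--
  10 | 10--  (sole → essential)
  12 | 1-0-  (sole → essential)
  13 | 1--1,1-0-
  15 | 1--1  (sole → essential)
Essential prime implicants: 0110, 1--1, 1-0-, 10--

4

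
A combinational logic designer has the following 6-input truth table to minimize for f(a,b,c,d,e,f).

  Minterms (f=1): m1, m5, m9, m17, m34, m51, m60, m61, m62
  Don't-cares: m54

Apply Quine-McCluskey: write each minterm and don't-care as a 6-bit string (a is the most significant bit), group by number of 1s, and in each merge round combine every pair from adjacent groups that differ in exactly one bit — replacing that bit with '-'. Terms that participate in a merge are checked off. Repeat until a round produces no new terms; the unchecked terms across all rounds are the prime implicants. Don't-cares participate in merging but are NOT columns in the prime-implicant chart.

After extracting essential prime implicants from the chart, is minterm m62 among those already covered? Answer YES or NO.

NO

Round 0: 000001✓ 000101✓ 001001✓ 010001✓ 100010 110011 110110✓ 111100✓ 111101✓ 111110✓
Round 1: 0-0001 00-001 000-01 11-110 1111-0 11110-
PIs = {0-0001, 00-001, 000-01, 100010, 11-110, 110011, 1111-0, 11110-}
Coverage chart:
  m1: 0-0001,00-001,000-01
  m5: 000-01 ←essential
  m9: 00-001 ←essential
  m17: 0-0001 ←essential
  m34: 100010 ←essential
  m51: 110011 ←essential
  m60: 1111-0,11110-
  m61: 11110- ←essential
  m62: 11-110,1111-0
Essential: 0-0001, 00-001, 000-01, 100010, 110011, 11110-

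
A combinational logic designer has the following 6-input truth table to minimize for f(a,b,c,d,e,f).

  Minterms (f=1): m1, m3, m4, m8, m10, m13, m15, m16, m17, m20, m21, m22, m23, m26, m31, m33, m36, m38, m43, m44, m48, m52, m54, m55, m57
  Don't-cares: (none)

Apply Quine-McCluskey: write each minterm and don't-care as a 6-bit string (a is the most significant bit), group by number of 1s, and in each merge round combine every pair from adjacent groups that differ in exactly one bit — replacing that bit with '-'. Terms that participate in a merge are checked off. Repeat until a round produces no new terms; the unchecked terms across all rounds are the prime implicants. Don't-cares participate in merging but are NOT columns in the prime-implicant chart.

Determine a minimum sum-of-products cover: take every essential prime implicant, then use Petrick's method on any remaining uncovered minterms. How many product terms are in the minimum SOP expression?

size-2^0 implicants → 000001(✓)  000011(✓)  000100(✓)  001000(✓)  001010(✓)  001101(✓)  001111(✓)  010000(✓)  010001(✓)  010100(✓)  010101(✓)  010110(✓)  010111(✓)  011010(✓)  011111(✓)  100001(✓)  100100(✓)  100110(✓)  101011  101100(✓)  110000(✓)  110100(✓)  110110(✓)  110111(✓)  111001
size-2^1 implicants → -00001  -00100(✓)  -10000(✓)  -10100(✓)  -10110(✓)  -10111(✓)  0-0001  0-0100(✓)  0-1010  0-1111  0000-1  0010-0  0011-1  01-111  010-00(✓)  010-01(✓)  01000-(✓)  0101-0(✓)  0101-1(✓)  01010-(✓)  01011-(✓)  1-0100(✓)  1-0110(✓)  10-100  1001-0(✓)  110-00(✓)  1101-0(✓)  11011-(✓)
size-2^2 implicants → --0100  -10-00  -101-0  -1011-  010-0-  0101--  1-01-0
Unchecked terms (primes): --0100, -00001, -10-00, -101-0, -1011-, 0-0001, 0-1010, 0-1111, 0000-1, 0010-0, 0011-1, 01-111, 010-0-, 0101--, 1-01-0, 10-100, 101011, 111001
Minterm coverage:
  m1 ⊆ -00001,0-0001,0000-1
  m3 ⊆ 0000-1 [E]
  m4 ⊆ --0100 [E]
  m8 ⊆ 0010-0 [E]
  m10 ⊆ 0-1010,0010-0
  m13 ⊆ 0011-1 [E]
  m15 ⊆ 0-1111,0011-1
  m16 ⊆ -10-00,010-0-
  m17 ⊆ 0-0001,010-0-
  m20 ⊆ --0100,-10-00,-101-0,010-0-,0101--
  m21 ⊆ 010-0-,0101--
  m22 ⊆ -101-0,-1011-,0101--
  m23 ⊆ -1011-,01-111,0101--
  m26 ⊆ 0-1010 [E]
  m31 ⊆ 0-1111,01-111
  m33 ⊆ -00001 [E]
  m36 ⊆ --0100,1-01-0,10-100
  m38 ⊆ 1-01-0 [E]
  m43 ⊆ 101011 [E]
  m44 ⊆ 10-100 [E]
  m48 ⊆ -10-00 [E]
  m52 ⊆ --0100,-10-00,-101-0,1-01-0
  m54 ⊆ -101-0,-1011-,1-01-0
  m55 ⊆ -1011- [E]
  m57 ⊆ 111001 [E]
E = {--0100, -00001, -10-00, -1011-, 0-1010, 0000-1, 0010-0, 0011-1, 1-01-0, 10-100, 101011, 111001}
Petrick residual → 0-1111, 010-0-
Cover = c'de'f' + b'c'd'e'f + bc'e'f' + bc'de + a'cd'ef' + a'cdef + a'b'c'd'f + a'b'cd'f' + a'b'cdf + a'bc'e' + ac'df' + ab'de'f' + ab'cd'ef + abcd'e'f  |cover|=14

14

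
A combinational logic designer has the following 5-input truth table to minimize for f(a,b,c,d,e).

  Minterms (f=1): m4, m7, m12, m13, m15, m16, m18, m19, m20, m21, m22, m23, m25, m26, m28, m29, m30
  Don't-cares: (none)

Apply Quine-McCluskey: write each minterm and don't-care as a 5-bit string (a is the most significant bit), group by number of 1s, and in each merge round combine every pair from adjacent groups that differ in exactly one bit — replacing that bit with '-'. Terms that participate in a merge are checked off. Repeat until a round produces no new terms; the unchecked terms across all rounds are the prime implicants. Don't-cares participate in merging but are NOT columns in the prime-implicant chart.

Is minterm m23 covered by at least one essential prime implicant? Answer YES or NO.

YES

Round 0: 00100✓ 00111✓ 01100✓ 01101✓ 01111✓ 10000✓ 10010✓ 10011✓ 10100✓ 10101✓ 10110✓ 10111✓ 11001✓ 11010✓ 11100✓ 11101✓ 11110✓
Round 1: -0100✓ -0111 -1100✓ -1101✓ 0-100✓ 0-111 011-1 0110-✓ 1-010✓ 1-100✓ 1-101✓ 1-110✓ 10-00✓ 10-10✓ 10-11✓ 100-0✓ 1001-✓ 101-0✓ 101-1✓ 1010-✓ 1011-✓ 11-01 11-10✓ 111-0✓ 1110-✓
Round 2: --100 -110- 1--10 1-1-0 1-10- 10--0 10-1- 101--
PIs = {--100, -0111, -110-, 0-111, 011-1, 1--10, 1-1-0, 1-10-, 10--0, 10-1-, 101--, 11-01}
Coverage chart:
  m4: --100 ←essential
  m7: -0111,0-111
  m12: --100,-110-
  m13: -110-,011-1
  m15: 0-111,011-1
  m16: 10--0 ←essential
  m18: 1--10,10--0,10-1-
  m19: 10-1- ←essential
  m20: --100,1-1-0,1-10-,10--0,101--
  m21: 1-10-,101--
  m22: 1--10,1-1-0,10--0,10-1-,101--
  m23: -0111,10-1-,101--
  m25: 11-01 ←essential
  m26: 1--10 ←essential
  m28: --100,-110-,1-1-0,1-10-
  m29: -110-,1-10-,11-01
  m30: 1--10,1-1-0
Essential: --100, 1--10, 10--0, 10-1-, 11-01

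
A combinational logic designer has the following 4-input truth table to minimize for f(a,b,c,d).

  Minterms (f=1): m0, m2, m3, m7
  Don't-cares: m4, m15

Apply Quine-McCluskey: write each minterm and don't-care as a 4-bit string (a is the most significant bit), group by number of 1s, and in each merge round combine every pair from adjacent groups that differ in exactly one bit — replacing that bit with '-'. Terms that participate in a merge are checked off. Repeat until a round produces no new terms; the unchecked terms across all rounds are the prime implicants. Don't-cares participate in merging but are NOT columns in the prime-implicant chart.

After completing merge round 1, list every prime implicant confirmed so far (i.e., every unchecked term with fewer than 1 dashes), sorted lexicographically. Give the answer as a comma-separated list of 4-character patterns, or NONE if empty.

NONE

size-2^0 implicants → 0000(✓)  0010(✓)  0011(✓)  0100(✓)  0111(✓)  1111(✓)
size-2^1 implicants → -111  0-00  0-11  00-0  001-
Unchecked terms (primes): -111, 0-00, 0-11, 00-0, 001-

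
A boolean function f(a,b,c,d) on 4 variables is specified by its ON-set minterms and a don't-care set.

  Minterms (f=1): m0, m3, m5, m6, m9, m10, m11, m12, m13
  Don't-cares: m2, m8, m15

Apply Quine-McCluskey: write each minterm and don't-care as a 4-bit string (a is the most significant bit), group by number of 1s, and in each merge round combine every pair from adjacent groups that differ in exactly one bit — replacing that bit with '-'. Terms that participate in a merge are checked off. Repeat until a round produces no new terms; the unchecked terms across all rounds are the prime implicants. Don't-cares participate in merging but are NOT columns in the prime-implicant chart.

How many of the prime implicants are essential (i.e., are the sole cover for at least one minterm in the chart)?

Round 0: 0000✓ 0010✓ 0011✓ 0101✓ 0110✓ 1000✓ 1001✓ 1010✓ 1011✓ 1100✓ 1101✓ 1111✓
Round 1: -000✓ -010✓ -011✓ -101 0-10 00-0✓ 001-✓ 1-00✓ 1-01✓ 1-11✓ 10-0✓ 10-1✓ 100-✓ 101-✓ 11-1✓ 110-✓
Round 2: -0-0 -01- 1--1 1-0- 10--
PIs = {-0-0, -01-, -101, 0-10, 1--1, 1-0-, 10--}
Coverage chart:
  m0: -0-0 ←essential
  m3: -01- ←essential
  m5: -101 ←essential
  m6: 0-10 ←essential
  m9: 1--1,1-0-,10--
  m10: -0-0,-01-,10--
  m11: -01-,1--1,10--
  m12: 1-0- ←essential
  m13: -101,1--1,1-0-
Essential: -0-0, -01-, -101, 0-10, 1-0-

5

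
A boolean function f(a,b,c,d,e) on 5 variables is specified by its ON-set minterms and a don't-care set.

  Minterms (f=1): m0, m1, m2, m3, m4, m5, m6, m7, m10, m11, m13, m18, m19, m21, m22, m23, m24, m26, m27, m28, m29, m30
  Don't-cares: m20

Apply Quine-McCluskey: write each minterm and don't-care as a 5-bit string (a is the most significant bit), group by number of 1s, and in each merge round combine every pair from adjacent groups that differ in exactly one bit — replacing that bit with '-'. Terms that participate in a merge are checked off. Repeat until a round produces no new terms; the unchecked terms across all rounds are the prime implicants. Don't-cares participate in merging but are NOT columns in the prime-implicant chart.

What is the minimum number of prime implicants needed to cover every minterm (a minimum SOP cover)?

Round 0: 00000✓ 00001✓ 00010✓ 00011✓ 00100✓ 00101✓ 00110✓ 00111✓ 01010✓ 01011✓ 01101✓ 10010✓ 10011✓ 10100✓ 10101✓ 10110✓ 10111✓ 11000✓ 11010✓ 11011✓ 11100✓ 11101✓ 11110✓
Round 1: -0010✓ -0011✓ -0100✓ -0101✓ -0110✓ -0111✓ -1010✓ -1011✓ -1101✓ 0-010✓ 0-011✓ 0-101✓ 00-00✓ 00-01✓ 00-10✓ 00-11✓ 000-0✓ 000-1✓ 0000-✓ 0001-✓ 001-0✓ 001-1✓ 0010-✓ 0011-✓ 0101-✓ 1-010✓ 1-011✓ 1-100✓ 1-101✓ 1-110✓ 10-10✓ 10-11✓ 1001-✓ 101-0✓ 101-1✓ 1010-✓ 1011-✓ 11-00✓ 11-10✓ 110-0✓ 1101-✓ 111-0✓ 1110-✓
Round 2: --010✓ --011✓ --101 -0-10✓ -0-11✓ -001-✓ -01-0✓ -01-1✓ -010-✓ -011-✓ -101-✓ 0-01-✓ 00--0✓ 00--1✓ 00-0-✓ 00-1-✓ 000--✓ 001--✓ 1--10 1-01-✓ 1-1-0 1-10- 10-1-✓ 101--✓ 11--0
Round 3: --01- -0-1- -01-- 00---
PIs = {--01-, --101, -0-1-, -01--, 00---, 1--10, 1-1-0, 1-10-, 11--0}
Coverage chart:
  m0: 00--- ←essential
  m1: 00--- ←essential
  m2: --01-,-0-1-,00---
  m3: --01-,-0-1-,00---
  m4: -01--,00---
  m5: --101,-01--,00---
  m6: -0-1-,-01--,00---
  m7: -0-1-,-01--,00---
  m10: --01- ←essential
  m11: --01- ←essential
  m13: --101 ←essential
  m18: --01-,-0-1-,1--10
  m19: --01-,-0-1-
  m21: --101,-01--,1-10-
  m22: -0-1-,-01--,1--10,1-1-0
  m23: -0-1-,-01--
  m24: 11--0 ←essential
  m26: --01-,1--10,11--0
  m27: --01- ←essential
  m28: 1-1-0,1-10-,11--0
  m29: --101,1-10-
  m30: 1--10,1-1-0,11--0
Essential: --01-, --101, 00---, 11--0
Petrick residual → -0-1-
Min cover (5 terms): c'd + cd'e + b'd + a'b' + abe'

5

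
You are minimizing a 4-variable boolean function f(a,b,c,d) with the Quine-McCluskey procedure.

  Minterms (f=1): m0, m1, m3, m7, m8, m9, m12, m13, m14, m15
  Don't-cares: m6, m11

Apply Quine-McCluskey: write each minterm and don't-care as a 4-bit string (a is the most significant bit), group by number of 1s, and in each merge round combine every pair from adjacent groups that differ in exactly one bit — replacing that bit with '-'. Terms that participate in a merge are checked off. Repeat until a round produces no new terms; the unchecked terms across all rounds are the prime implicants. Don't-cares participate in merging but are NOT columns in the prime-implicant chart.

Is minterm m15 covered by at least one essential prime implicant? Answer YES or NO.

size-2^0 implicants → 0000(✓)  0001(✓)  0011(✓)  0110(✓)  0111(✓)  1000(✓)  1001(✓)  1011(✓)  1100(✓)  1101(✓)  1110(✓)  1111(✓)
size-2^1 implicants → -000(✓)  -001(✓)  -011(✓)  -110(✓)  -111(✓)  0-11(✓)  00-1(✓)  000-(✓)  011-(✓)  1-00(✓)  1-01(✓)  1-11(✓)  10-1(✓)  100-(✓)  11-0(✓)  11-1(✓)  110-(✓)  111-(✓)
size-2^2 implicants → --11  -0-1  -00-  -11-  1--1  1-0-  11--
Unchecked terms (primes): --11, -0-1, -00-, -11-, 1--1, 1-0-, 11--
Minterm coverage:
  m0 ⊆ -00- [E]
  m1 ⊆ -0-1,-00-
  m3 ⊆ --11,-0-1
  m7 ⊆ --11,-11-
  m8 ⊆ -00-,1-0-
  m9 ⊆ -0-1,-00-,1--1,1-0-
  m12 ⊆ 1-0-,11--
  m13 ⊆ 1--1,1-0-,11--
  m14 ⊆ -11-,11--
  m15 ⊆ --11,-11-,1--1,11--
E = {-00-}

NO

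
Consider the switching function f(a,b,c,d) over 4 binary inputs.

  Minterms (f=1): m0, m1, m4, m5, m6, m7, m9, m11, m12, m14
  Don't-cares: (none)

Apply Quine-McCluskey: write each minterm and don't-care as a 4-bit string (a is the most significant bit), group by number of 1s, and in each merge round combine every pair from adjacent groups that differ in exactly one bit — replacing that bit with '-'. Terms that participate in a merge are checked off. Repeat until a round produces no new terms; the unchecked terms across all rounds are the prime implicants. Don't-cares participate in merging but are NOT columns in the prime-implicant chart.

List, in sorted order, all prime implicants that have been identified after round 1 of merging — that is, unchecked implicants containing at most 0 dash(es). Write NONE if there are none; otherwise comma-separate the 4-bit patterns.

NONE

Round 0: 0000✓ 0001✓ 0100✓ 0101✓ 0110✓ 0111✓ 1001✓ 1011✓ 1100✓ 1110✓
Round 1: -001 -100✓ -110✓ 0-00✓ 0-01✓ 000-✓ 01-0✓ 01-1✓ 010-✓ 011-✓ 10-1 11-0✓
Round 2: -1-0 0-0- 01--
PIs = {-001, -1-0, 0-0-, 01--, 10-1}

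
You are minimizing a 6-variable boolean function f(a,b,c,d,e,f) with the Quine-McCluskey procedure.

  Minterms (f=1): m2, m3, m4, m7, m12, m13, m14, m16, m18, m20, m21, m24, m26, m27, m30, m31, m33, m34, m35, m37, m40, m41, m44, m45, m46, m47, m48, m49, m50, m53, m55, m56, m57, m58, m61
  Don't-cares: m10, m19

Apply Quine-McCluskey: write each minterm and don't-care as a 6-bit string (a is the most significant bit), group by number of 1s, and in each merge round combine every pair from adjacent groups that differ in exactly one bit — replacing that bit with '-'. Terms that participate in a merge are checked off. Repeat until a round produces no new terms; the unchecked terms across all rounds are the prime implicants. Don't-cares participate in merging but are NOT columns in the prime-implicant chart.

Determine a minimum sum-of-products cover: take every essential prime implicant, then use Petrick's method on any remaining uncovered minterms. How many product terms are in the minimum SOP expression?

12

size-2^0 implicants → 000010(✓)  000011(✓)  000100(✓)  000111(✓)  001010(✓)  001100(✓)  001101(✓)  001110(✓)  010000(✓)  010010(✓)  010011(✓)  010100(✓)  010101(✓)  011000(✓)  011010(✓)  011011(✓)  011110(✓)  011111(✓)  100001(✓)  100010(✓)  100011(✓)  100101(✓)  101000(✓)  101001(✓)  101100(✓)  101101(✓)  101110(✓)  101111(✓)  110000(✓)  110001(✓)  110010(✓)  110101(✓)  110111(✓)  111000(✓)  111001(✓)  111010(✓)  111101(✓)
size-2^1 implicants → -00010(✓)  -00011(✓)  -01100(✓)  -01101(✓)  -01110(✓)  -10000(✓)  -10010(✓)  -10101  -11000(✓)  -11010(✓)  0-0010(✓)  0-0011(✓)  0-0100  0-1010(✓)  0-1110(✓)  00-010(✓)  00-100  000-11  00001-(✓)  001-10(✓)  0011-0(✓)  00110-(✓)  01-000(✓)  01-010(✓)  01-011(✓)  010-00  0100-0(✓)  01001-(✓)  01010-  011-10(✓)  011-11(✓)  0110-0(✓)  01101-(✓)  01111-(✓)  1-0001(✓)  1-0010(✓)  1-0101(✓)  1-1000(✓)  1-1001(✓)  1-1101(✓)  10-001(✓)  10-101(✓)  100-01(✓)  1000-1  10001-(✓)  101-00(✓)  101-01(✓)  10100-(✓)  1011-0(✓)  1011-1(✓)  10110-(✓)  10111-(✓)  11-000(✓)  11-001(✓)  11-010(✓)  11-101(✓)  110-01(✓)  1100-0(✓)  11000-(✓)  1101-1  111-01(✓)  1110-0(✓)  11100-(✓)
size-2^2 implicants → --0010  -0001-  -011-0  -0110-  -1-000(✓)  -1-010(✓)  -100-0(✓)  -110-0(✓)  0--010  0-001-  0-1-10  01-0-0(✓)  01-01-  011-1-  1--001(✓)  1--101(✓)  1-0-01(✓)  1-1-01(✓)  1-100-  10--01(✓)  101-0-  1011--  11--01(✓)  11-0-0(✓)  11-00-
size-2^3 implicants → -1-0-0  1---01
Unchecked terms (primes): --0010, -0001-, -011-0, -0110-, -1-0-0, -10101, 0--010, 0-001-, 0-0100, 0-1-10, 00-100, 000-11, 01-01-, 010-00, 01010-, 011-1-, 1---01, 1-100-, 1000-1, 101-0-, 1011--, 11-00-, 1101-1
Minterm coverage:
  m2 ⊆ --0010,-0001-,0--010,0-001-
  m3 ⊆ -0001-,0-001-,000-11
  m4 ⊆ 0-0100,00-100
  m7 ⊆ 000-11 [E]
  m12 ⊆ -011-0,-0110-,00-100
  m13 ⊆ -0110- [E]
  m14 ⊆ -011-0,0-1-10
  m16 ⊆ -1-0-0,010-00
  m18 ⊆ --0010,-1-0-0,0--010,0-001-,01-01-
  m20 ⊆ 0-0100,010-00,01010-
  m21 ⊆ -10101,01010-
  m24 ⊆ -1-0-0 [E]
  m26 ⊆ -1-0-0,0--010,0-1-10,01-01-,011-1-
  m27 ⊆ 01-01-,011-1-
  m30 ⊆ 0-1-10,011-1-
  m31 ⊆ 011-1- [E]
  m33 ⊆ 1---01,1000-1
  m34 ⊆ --0010,-0001-
  m35 ⊆ -0001-,1000-1
  m37 ⊆ 1---01 [E]
  m40 ⊆ 1-100-,101-0-
  m41 ⊆ 1---01,1-100-,101-0-
  m44 ⊆ -011-0,-0110-,101-0-,1011--
  m45 ⊆ -0110-,1---01,101-0-,1011--
  m46 ⊆ -011-0,1011--
  m47 ⊆ 1011-- [E]
  m48 ⊆ -1-0-0,11-00-
  m49 ⊆ 1---01,11-00-
  m50 ⊆ --0010,-1-0-0
  m53 ⊆ -10101,1---01,1101-1
  m55 ⊆ 1101-1 [E]
  m56 ⊆ -1-0-0,1-100-,11-00-
  m57 ⊆ 1---01,1-100-,11-00-
  m58 ⊆ -1-0-0 [E]
  m61 ⊆ 1---01 [E]
E = {-0110-, -1-0-0, 000-11, 011-1-, 1---01, 1011--, 1101-1}
Petrick residual → -0001-, -011-0, -10101, 0-0100, 1-100-
Cover = b'c'd'e + b'cdf' + b'cde' + bd'f' + bc'de'f + a'c'de'f' + a'b'c'ef + a'bce + ae'f + acd'e' + ab'cd + abc'df  |cover|=12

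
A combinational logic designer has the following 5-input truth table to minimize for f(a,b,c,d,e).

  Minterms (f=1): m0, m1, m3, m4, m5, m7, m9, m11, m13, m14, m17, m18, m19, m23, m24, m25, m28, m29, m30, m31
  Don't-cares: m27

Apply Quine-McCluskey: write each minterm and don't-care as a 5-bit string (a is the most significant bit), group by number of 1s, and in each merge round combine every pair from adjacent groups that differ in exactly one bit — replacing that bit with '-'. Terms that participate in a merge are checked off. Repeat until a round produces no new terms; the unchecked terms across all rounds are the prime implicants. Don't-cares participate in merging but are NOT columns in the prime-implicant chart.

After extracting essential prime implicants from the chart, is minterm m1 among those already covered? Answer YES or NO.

YES

[col 0] 00000*, 00001*, 00011*, 00100*, 00101*, 00111*, 01001*, 01011*, 01101*, 01110*, 10001*, 10010*, 10011*, 10111*, 11000*, 11001*, 11011*, 11100*, 11101*, 11110*, 11111*
[col 1] -0001*, -0011*, -0111*, -1001*, -1011*, -1101*, -1110, 0-001*, 0-011*, 0-101*, 00-00*, 00-01*, 00-11*, 000-1*, 0000-*, 001-1*, 0010-*, 01-01*, 010-1*, 1-001*, 1-011*, 1-111*, 10-11*, 100-1*, 1001-, 11-00*, 11-01*, 11-11*, 110-1*, 1100-*, 111-0*, 111-1*, 1110-*, 1111-*
[col 2] --001*, --011*, -0-11, -00-1*, -1-01, -10-1*, 0--01, 0-0-1*, 00--1, 00-0-, 1--11, 1-0-1*, 11--1, 11-0-, 111--
[col 3] --0-1
Prime implicants: --0-1, -0-11, -1-01, -1110, 0--01, 00--1, 00-0-, 1--11, 1001-, 11--1, 11-0-, 111--
PI chart (minterm → PIs covering it):
  0 | 00-0-  (sole → essential)
  1 | --0-1,0--01,00--1,00-0-
  3 | --0-1,-0-11,00--1
  4 | 00-0-  (sole → essential)
  5 | 0--01,00--1,00-0-
  7 | -0-11,00--1
  9 | --0-1,-1-01,0--01
  11 | --0-1  (sole → essential)
  13 | -1-01,0--01
  14 | -1110  (sole → essential)
  17 | --0-1  (sole → essential)
  18 | 1001-  (sole → essential)
  19 | --0-1,-0-11,1--11,1001-
  23 | -0-11,1--11
  24 | 11-0-  (sole → essential)
  25 | --0-1,-1-01,11--1,11-0-
  28 | 11-0-,111--
  29 | -1-01,11--1,11-0-,111--
  30 | -1110,111--
  31 | 1--11,11--1,111--
Essential prime implicants: --0-1, -1110, 00-0-, 1001-, 11-0-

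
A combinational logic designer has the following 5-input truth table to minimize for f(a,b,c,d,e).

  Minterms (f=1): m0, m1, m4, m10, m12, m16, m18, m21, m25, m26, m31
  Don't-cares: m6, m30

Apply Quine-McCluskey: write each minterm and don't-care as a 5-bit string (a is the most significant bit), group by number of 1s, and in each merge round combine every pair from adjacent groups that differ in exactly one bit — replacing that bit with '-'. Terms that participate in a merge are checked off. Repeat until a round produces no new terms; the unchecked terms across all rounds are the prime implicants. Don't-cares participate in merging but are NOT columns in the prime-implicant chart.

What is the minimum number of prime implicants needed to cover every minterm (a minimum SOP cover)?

size-2^0 implicants → 00000(✓)  00001(✓)  00100(✓)  00110(✓)  01010(✓)  01100(✓)  10000(✓)  10010(✓)  10101  11001  11010(✓)  11110(✓)  11111(✓)
size-2^1 implicants → -0000  -1010  0-100  00-00  0000-  001-0  1-010  100-0  11-10  1111-
Unchecked terms (primes): -0000, -1010, 0-100, 00-00, 0000-, 001-0, 1-010, 100-0, 10101, 11-10, 11001, 1111-
Minterm coverage:
  m0 ⊆ -0000,00-00,0000-
  m1 ⊆ 0000- [E]
  m4 ⊆ 0-100,00-00,001-0
  m10 ⊆ -1010 [E]
  m12 ⊆ 0-100 [E]
  m16 ⊆ -0000,100-0
  m18 ⊆ 1-010,100-0
  m21 ⊆ 10101 [E]
  m25 ⊆ 11001 [E]
  m26 ⊆ -1010,1-010,11-10
  m31 ⊆ 1111- [E]
E = {-1010, 0-100, 0000-, 10101, 11001, 1111-}
Petrick residual → 100-0
Cover = bc'de' + a'cd'e' + a'b'c'd' + ab'c'e' + ab'cd'e + abc'd'e + abcd  |cover|=7

7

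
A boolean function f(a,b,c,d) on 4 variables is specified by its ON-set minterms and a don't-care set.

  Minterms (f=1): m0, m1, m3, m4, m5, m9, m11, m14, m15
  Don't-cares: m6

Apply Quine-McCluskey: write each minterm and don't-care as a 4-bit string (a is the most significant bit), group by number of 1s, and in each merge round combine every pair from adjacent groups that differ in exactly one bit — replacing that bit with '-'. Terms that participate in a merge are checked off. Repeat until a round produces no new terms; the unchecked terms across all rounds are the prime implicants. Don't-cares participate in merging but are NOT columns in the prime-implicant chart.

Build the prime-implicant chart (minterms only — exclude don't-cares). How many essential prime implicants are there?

Round 0: 0000✓ 0001✓ 0011✓ 0100✓ 0101✓ 0110✓ 1001✓ 1011✓ 1110✓ 1111✓
Round 1: -001✓ -011✓ -110 0-00✓ 0-01✓ 00-1✓ 000-✓ 01-0 010-✓ 1-11 10-1✓ 111-
Round 2: -0-1 0-0-
PIs = {-0-1, -110, 0-0-, 01-0, 1-11, 111-}
Coverage chart:
  m0: 0-0- ←essential
  m1: -0-1,0-0-
  m3: -0-1 ←essential
  m4: 0-0-,01-0
  m5: 0-0- ←essential
  m9: -0-1 ←essential
  m11: -0-1,1-11
  m14: -110,111-
  m15: 1-11,111-
Essential: -0-1, 0-0-

2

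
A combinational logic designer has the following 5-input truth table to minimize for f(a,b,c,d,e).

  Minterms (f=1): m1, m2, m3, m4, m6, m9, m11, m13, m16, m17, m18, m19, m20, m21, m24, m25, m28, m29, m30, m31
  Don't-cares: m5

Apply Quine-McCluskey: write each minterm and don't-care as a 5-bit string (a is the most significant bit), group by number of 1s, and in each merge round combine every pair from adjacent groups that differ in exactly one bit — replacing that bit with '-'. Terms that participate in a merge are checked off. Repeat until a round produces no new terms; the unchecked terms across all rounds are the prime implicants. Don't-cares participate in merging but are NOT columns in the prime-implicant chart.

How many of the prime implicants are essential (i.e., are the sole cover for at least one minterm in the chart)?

Round 0: 00001✓ 00010✓ 00011✓ 00100✓ 00101✓ 00110✓ 01001✓ 01011✓ 01101✓ 10000✓ 10001✓ 10010✓ 10011✓ 10100✓ 10101✓ 11000✓ 11001✓ 11100✓ 11101✓ 11110✓ 11111✓
Round 1: -0001✓ -0010✓ -0011✓ -0100✓ -0101✓ -1001✓ -1101✓ 0-001✓ 0-011✓ 0-101✓ 00-01✓ 00-10 000-1✓ 0001-✓ 001-0 0010-✓ 01-01✓ 010-1✓ 1-000✓ 1-001✓ 1-100✓ 1-101✓ 10-00✓ 10-01✓ 100-0✓ 100-1✓ 1000-✓ 1001-✓ 1010-✓ 11-00✓ 11-01✓ 1100-✓ 111-0✓ 111-1✓ 1110-✓ 1111-✓
Round 2: --001✓ --101✓ -0-01✓ -00-1 -001- -010- -1-01✓ 0--01✓ 0-0-1 1--00✓ 1--01✓ 1-00-✓ 1-10-✓ 10-0-✓ 100-- 11-0-✓ 111--
Round 3: ---01 1--0-
PIs = {---01, -00-1, -001-, -010-, 0-0-1, 00-10, 001-0, 1--0-, 100--, 111--}
Coverage chart:
  m1: ---01,-00-1,0-0-1
  m2: -001-,00-10
  m3: -00-1,-001-,0-0-1
  m4: -010-,001-0
  m6: 00-10,001-0
  m9: ---01,0-0-1
  m11: 0-0-1 ←essential
  m13: ---01 ←essential
  m16: 1--0-,100--
  m17: ---01,-00-1,1--0-,100--
  m18: -001-,100--
  m19: -00-1,-001-,100--
  m20: -010-,1--0-
  m21: ---01,-010-,1--0-
  m24: 1--0- ←essential
  m25: ---01,1--0-
  m28: 1--0-,111--
  m29: ---01,1--0-,111--
  m30: 111-- ←essential
  m31: 111-- ←essential
Essential: ---01, 0-0-1, 1--0-, 111--

4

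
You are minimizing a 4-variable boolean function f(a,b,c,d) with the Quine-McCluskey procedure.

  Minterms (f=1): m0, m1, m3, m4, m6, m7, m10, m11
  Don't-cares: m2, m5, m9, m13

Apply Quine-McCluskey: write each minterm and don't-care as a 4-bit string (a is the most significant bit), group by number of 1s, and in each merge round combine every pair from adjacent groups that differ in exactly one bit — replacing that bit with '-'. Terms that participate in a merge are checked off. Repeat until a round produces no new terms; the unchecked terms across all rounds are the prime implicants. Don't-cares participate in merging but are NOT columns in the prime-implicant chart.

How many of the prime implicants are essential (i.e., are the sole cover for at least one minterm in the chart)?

2

Round 0: 0000✓ 0001✓ 0010✓ 0011✓ 0100✓ 0101✓ 0110✓ 0111✓ 1001✓ 1010✓ 1011✓ 1101✓
Round 1: -001✓ -010✓ -011✓ -101✓ 0-00✓ 0-01✓ 0-10✓ 0-11✓ 00-0✓ 00-1✓ 000-✓ 001-✓ 01-0✓ 01-1✓ 010-✓ 011-✓ 1-01✓ 10-1✓ 101-✓
Round 2: --01 -0-1 -01- 0--0✓ 0--1✓ 0-0-✓ 0-1-✓ 00--✓ 01--✓
Round 3: 0---
PIs = {--01, -0-1, -01-, 0---}
Coverage chart:
  m0: 0--- ←essential
  m1: --01,-0-1,0---
  m3: -0-1,-01-,0---
  m4: 0--- ←essential
  m6: 0--- ←essential
  m7: 0--- ←essential
  m10: -01- ←essential
  m11: -0-1,-01-
Essential: -01-, 0---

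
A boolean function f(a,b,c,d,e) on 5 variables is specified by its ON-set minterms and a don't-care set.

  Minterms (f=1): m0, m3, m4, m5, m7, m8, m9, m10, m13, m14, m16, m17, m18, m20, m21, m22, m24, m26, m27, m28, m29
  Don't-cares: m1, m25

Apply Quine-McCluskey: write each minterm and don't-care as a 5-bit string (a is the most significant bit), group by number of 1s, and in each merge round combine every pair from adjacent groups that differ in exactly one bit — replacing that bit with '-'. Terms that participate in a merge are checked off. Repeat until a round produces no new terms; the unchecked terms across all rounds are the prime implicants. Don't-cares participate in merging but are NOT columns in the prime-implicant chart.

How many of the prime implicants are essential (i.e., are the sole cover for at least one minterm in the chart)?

7

[col 0] 00000*, 00001*, 00011*, 00100*, 00101*, 00111*, 01000*, 01001*, 01010*, 01101*, 01110*, 10000*, 10001*, 10010*, 10100*, 10101*, 10110*, 11000*, 11001*, 11010*, 11011*, 11100*, 11101*
[col 1] -0000*, -0001*, -0100*, -0101*, -1000*, -1001*, -1010*, -1101*, 0-000*, 0-001*, 0-101*, 00-00*, 00-01*, 00-11*, 000-1*, 0000-*, 001-1*, 0010-*, 01-01*, 01-10, 010-0*, 0100-*, 1-000*, 1-001*, 1-010*, 1-100*, 1-101*, 10-00*, 10-01*, 10-10*, 100-0*, 1000-*, 101-0*, 1010-*, 11-00*, 11-01*, 110-0*, 110-1*, 1100-*, 1101-*, 1110-*
[col 2] --000*, --001*, --101*, -0-00*, -0-01*, -000-*, -010-*, -1-01*, -10-0, -100-*, 0--01*, 0-00-*, 00--1, 00-0-*, 1--00*, 1--01*, 1-0-0, 1-00-*, 1-10-*, 10--0, 10-0-*, 11-0-*, 110--
[col 3] ---01, --00-, -0-0-, 1--0-
Prime implicants: ---01, --00-, -0-0-, -10-0, 00--1, 01-10, 1--0-, 1-0-0, 10--0, 110--
PI chart (minterm → PIs covering it):
  0 | --00-,-0-0-
  3 | 00--1  (sole → essential)
  4 | -0-0-  (sole → essential)
  5 | ---01,-0-0-,00--1
  7 | 00--1  (sole → essential)
  8 | --00-,-10-0
  9 | ---01,--00-
  10 | -10-0,01-10
  13 | ---01  (sole → essential)
  14 | 01-10  (sole → essential)
  16 | --00-,-0-0-,1--0-,1-0-0,10--0
  17 | ---01,--00-,-0-0-,1--0-
  18 | 1-0-0,10--0
  20 | -0-0-,1--0-,10--0
  21 | ---01,-0-0-,1--0-
  22 | 10--0  (sole → essential)
  24 | --00-,-10-0,1--0-,1-0-0,110--
  26 | -10-0,1-0-0,110--
  27 | 110--  (sole → essential)
  28 | 1--0-  (sole → essential)
  29 | ---01,1--0-
Essential prime implicants: ---01, -0-0-, 00--1, 01-10, 1--0-, 10--0, 110--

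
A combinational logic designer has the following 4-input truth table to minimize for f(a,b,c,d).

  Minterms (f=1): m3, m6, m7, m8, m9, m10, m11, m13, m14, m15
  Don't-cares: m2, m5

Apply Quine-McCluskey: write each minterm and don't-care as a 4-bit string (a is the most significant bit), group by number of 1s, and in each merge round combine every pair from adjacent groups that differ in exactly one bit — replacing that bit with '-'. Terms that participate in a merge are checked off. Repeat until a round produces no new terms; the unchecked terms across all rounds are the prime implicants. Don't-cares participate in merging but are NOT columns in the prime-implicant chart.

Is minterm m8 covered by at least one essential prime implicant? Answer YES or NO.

YES

Round 0: 0010✓ 0011✓ 0101✓ 0110✓ 0111✓ 1000✓ 1001✓ 1010✓ 1011✓ 1101✓ 1110✓ 1111✓
Round 1: -010✓ -011✓ -101✓ -110✓ -111✓ 0-10✓ 0-11✓ 001-✓ 01-1✓ 011-✓ 1-01✓ 1-10✓ 1-11✓ 10-0✓ 10-1✓ 100-✓ 101-✓ 11-1✓ 111-✓
Round 2: --10✓ --11✓ -01-✓ -1-1 -11-✓ 0-1-✓ 1--1 1-1-✓ 10--
Round 3: --1-
PIs = {--1-, -1-1, 1--1, 10--}
Coverage chart:
  m3: --1- ←essential
  m6: --1- ←essential
  m7: --1-,-1-1
  m8: 10-- ←essential
  m9: 1--1,10--
  m10: --1-,10--
  m11: --1-,1--1,10--
  m13: -1-1,1--1
  m14: --1- ←essential
  m15: --1-,-1-1,1--1
Essential: --1-, 10--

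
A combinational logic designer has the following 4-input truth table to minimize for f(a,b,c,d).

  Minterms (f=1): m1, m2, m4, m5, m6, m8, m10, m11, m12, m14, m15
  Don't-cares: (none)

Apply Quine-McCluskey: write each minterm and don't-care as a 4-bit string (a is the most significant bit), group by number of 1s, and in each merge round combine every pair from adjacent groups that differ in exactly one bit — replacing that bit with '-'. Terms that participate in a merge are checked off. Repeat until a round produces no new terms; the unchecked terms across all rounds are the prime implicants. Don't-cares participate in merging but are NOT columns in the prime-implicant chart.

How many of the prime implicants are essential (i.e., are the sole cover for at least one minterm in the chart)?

4

Round 0: 0001✓ 0010✓ 0100✓ 0101✓ 0110✓ 1000✓ 1010✓ 1011✓ 1100✓ 1110✓ 1111✓
Round 1: -010✓ -100✓ -110✓ 0-01 0-10✓ 01-0✓ 010- 1-00✓ 1-10✓ 1-11✓ 10-0✓ 101-✓ 11-0✓ 111-✓
Round 2: --10 -1-0 1--0 1-1-
PIs = {--10, -1-0, 0-01, 010-, 1--0, 1-1-}
Coverage chart:
  m1: 0-01 ←essential
  m2: --10 ←essential
  m4: -1-0,010-
  m5: 0-01,010-
  m6: --10,-1-0
  m8: 1--0 ←essential
  m10: --10,1--0,1-1-
  m11: 1-1- ←essential
  m12: -1-0,1--0
  m14: --10,-1-0,1--0,1-1-
  m15: 1-1- ←essential
Essential: --10, 0-01, 1--0, 1-1-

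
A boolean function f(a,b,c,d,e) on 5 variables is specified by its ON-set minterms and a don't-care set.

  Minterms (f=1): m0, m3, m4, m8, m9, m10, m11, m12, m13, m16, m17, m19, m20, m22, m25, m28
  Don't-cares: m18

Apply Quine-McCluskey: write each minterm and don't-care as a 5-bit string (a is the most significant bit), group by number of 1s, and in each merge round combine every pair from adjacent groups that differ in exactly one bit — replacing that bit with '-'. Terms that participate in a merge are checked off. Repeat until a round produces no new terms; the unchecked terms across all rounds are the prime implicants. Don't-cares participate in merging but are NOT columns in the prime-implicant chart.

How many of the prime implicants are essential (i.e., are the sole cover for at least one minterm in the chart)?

4

[col 0] 00000*, 00011*, 00100*, 01000*, 01001*, 01010*, 01011*, 01100*, 01101*, 10000*, 10001*, 10010*, 10011*, 10100*, 10110*, 11001*, 11100*
[col 1] -0000*, -0011, -0100*, -1001, -1100*, 0-000*, 0-011, 0-100*, 00-00*, 01-00*, 01-01*, 010-0*, 010-1*, 0100-*, 0101-*, 0110-*, 1-001, 1-100*, 10-00*, 10-10*, 100-0*, 100-1*, 1000-*, 1001-*, 101-0*
[col 2] --100, -0-00, 0--00, 01-0-, 010--, 10--0, 100--
Prime implicants: --100, -0-00, -0011, -1001, 0--00, 0-011, 01-0-, 010--, 1-001, 10--0, 100--
PI chart (minterm → PIs covering it):
  0 | -0-00,0--00
  3 | -0011,0-011
  4 | --100,-0-00,0--00
  8 | 0--00,01-0-,010--
  9 | -1001,01-0-,010--
  10 | 010--  (sole → essential)
  11 | 0-011,010--
  12 | --100,0--00,01-0-
  13 | 01-0-  (sole → essential)
  16 | -0-00,10--0,100--
  17 | 1-001,100--
  19 | -0011,100--
  20 | --100,-0-00,10--0
  22 | 10--0  (sole → essential)
  25 | -1001,1-001
  28 | --100  (sole → essential)
Essential prime implicants: --100, 01-0-, 010--, 10--0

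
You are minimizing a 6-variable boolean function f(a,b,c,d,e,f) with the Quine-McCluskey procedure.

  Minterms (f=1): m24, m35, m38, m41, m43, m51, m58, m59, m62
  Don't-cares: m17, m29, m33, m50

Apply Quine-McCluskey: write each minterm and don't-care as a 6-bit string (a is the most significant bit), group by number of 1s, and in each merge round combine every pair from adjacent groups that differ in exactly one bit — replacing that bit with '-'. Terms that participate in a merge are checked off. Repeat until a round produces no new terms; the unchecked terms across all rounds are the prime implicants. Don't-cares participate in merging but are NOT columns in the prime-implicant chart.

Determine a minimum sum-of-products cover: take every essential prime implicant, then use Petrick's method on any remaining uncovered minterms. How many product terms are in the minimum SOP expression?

5

[col 0] 010001, 011000, 011101, 100001*, 100011*, 100110, 101001*, 101011*, 110010*, 110011*, 111010*, 111011*, 111110*
[col 1] 1-0011*, 1-1011*, 10-001*, 10-011*, 1000-1*, 1010-1*, 11-010*, 11-011*, 11001-*, 111-10, 11101-*
[col 2] 1--011, 10-0-1, 11-01-
Prime implicants: 010001, 011000, 011101, 1--011, 10-0-1, 100110, 11-01-, 111-10
PI chart (minterm → PIs covering it):
  24 | 011000  (sole → essential)
  35 | 1--011,10-0-1
  38 | 100110  (sole → essential)
  41 | 10-0-1  (sole → essential)
  43 | 1--011,10-0-1
  51 | 1--011,11-01-
  58 | 11-01-,111-10
  59 | 1--011,11-01-
  62 | 111-10  (sole → essential)
Essential prime implicants: 011000, 10-0-1, 100110, 111-10
Petrick residual → 1--011
Minimum SOP uses 5 PIs: a'bcd'e'f' + ad'ef + ab'd'f + ab'c'def' + abcef'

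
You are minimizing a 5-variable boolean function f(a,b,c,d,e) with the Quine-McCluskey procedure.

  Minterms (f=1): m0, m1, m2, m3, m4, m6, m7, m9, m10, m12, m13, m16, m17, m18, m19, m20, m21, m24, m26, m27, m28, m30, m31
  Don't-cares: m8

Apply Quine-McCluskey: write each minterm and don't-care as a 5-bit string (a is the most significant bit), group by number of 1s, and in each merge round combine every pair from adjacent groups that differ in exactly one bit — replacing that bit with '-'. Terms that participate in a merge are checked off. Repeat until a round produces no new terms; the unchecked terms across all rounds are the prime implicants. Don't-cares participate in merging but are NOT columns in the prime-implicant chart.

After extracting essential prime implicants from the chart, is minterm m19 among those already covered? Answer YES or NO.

NO

size-2^0 implicants → 00000(✓)  00001(✓)  00010(✓)  00011(✓)  00100(✓)  00110(✓)  00111(✓)  01000(✓)  01001(✓)  01010(✓)  01100(✓)  01101(✓)  10000(✓)  10001(✓)  10010(✓)  10011(✓)  10100(✓)  10101(✓)  11000(✓)  11010(✓)  11011(✓)  11100(✓)  11110(✓)  11111(✓)
size-2^1 implicants → -0000(✓)  -0001(✓)  -0010(✓)  -0011(✓)  -0100(✓)  -1000(✓)  -1010(✓)  -1100(✓)  0-000(✓)  0-001(✓)  0-010(✓)  0-100(✓)  00-00(✓)  00-10(✓)  00-11(✓)  000-0(✓)  000-1(✓)  0000-(✓)  0001-(✓)  001-0(✓)  0011-(✓)  01-00(✓)  01-01(✓)  010-0(✓)  0100-(✓)  0110-(✓)  1-000(✓)  1-010(✓)  1-011(✓)  1-100(✓)  10-00(✓)  10-01(✓)  100-0(✓)  100-1(✓)  1000-(✓)  1001-(✓)  1010-(✓)  11-00(✓)  11-10(✓)  11-11(✓)  110-0(✓)  1101-(✓)  111-0(✓)  1111-(✓)
size-2^2 implicants → --000(✓)  --010(✓)  --100(✓)  -0-00(✓)  -00-0(✓)  -00-1(✓)  -000-(✓)  -001-(✓)  -1-00(✓)  -10-0(✓)  0--00(✓)  0-0-0(✓)  0-00-  00--0  00-1-  000--(✓)  01-0-  1--00(✓)  1-0-0(✓)  1-01-  10-0-  100--(✓)  11--0  11-1-
size-2^3 implicants → ---00  --0-0  -00--
Unchecked terms (primes): ---00, --0-0, -00--, 0-00-, 00--0, 00-1-, 01-0-, 1-01-, 10-0-, 11--0, 11-1-
Minterm coverage:
  m0 ⊆ ---00,--0-0,-00--,0-00-,00--0
  m1 ⊆ -00--,0-00-
  m2 ⊆ --0-0,-00--,00--0,00-1-
  m3 ⊆ -00--,00-1-
  m4 ⊆ ---00,00--0
  m6 ⊆ 00--0,00-1-
  m7 ⊆ 00-1- [E]
  m9 ⊆ 0-00-,01-0-
  m10 ⊆ --0-0 [E]
  m12 ⊆ ---00,01-0-
  m13 ⊆ 01-0- [E]
  m16 ⊆ ---00,--0-0,-00--,10-0-
  m17 ⊆ -00--,10-0-
  m18 ⊆ --0-0,-00--,1-01-
  m19 ⊆ -00--,1-01-
  m20 ⊆ ---00,10-0-
  m21 ⊆ 10-0- [E]
  m24 ⊆ ---00,--0-0,11--0
  m26 ⊆ --0-0,1-01-,11--0,11-1-
  m27 ⊆ 1-01-,11-1-
  m28 ⊆ ---00,11--0
  m30 ⊆ 11--0,11-1-
  m31 ⊆ 11-1- [E]
E = {--0-0, 00-1-, 01-0-, 10-0-, 11-1-}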